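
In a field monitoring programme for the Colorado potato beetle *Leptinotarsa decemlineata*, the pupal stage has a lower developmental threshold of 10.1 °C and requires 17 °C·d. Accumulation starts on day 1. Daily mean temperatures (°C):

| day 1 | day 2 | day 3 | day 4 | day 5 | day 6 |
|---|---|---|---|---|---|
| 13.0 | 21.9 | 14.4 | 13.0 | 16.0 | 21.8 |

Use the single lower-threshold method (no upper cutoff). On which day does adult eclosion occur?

day 3

Daily DD above 10.1 °C: 2.9, 11.8, 4.3, 2.9, 5.9, 11.7.
Cumulative: 2.9, 14.7, 19.0, 21.9, 27.8, 39.5.
The total first reaches 17 DD on day 3.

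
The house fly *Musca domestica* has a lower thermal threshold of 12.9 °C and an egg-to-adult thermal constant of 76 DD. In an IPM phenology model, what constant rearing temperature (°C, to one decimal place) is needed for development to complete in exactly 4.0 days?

Required daily accumulation = 76 / 4.0 = 19.000 DD/day.
T = T_base + 19.000 = 12.9 + 19.000 = 31.900 ≈ 31.9 °C.

31.9 °C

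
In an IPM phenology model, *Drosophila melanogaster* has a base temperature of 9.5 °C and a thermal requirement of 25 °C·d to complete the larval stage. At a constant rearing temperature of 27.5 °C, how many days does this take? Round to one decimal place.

Daily accumulation = 27.5 − 9.5 = 18.0 DD/day.
Duration = 25 / 18.0 = 1.389 ≈ 1.4 days.

1.4 days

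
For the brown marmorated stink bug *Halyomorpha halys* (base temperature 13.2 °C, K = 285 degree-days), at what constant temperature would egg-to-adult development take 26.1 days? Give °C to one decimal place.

Required daily accumulation = 285 / 26.1 = 10.920 DD/day.
T = T_base + 10.920 = 13.2 + 10.920 = 24.120 ≈ 24.1 °C.

24.1 °C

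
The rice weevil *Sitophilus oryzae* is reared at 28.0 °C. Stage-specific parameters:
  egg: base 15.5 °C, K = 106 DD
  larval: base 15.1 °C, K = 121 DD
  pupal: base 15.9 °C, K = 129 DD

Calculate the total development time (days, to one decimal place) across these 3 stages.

28.5 days

egg: 106 / (28.0 − 15.5) = 106 / 12.5 = 8.480 d.
larval: 121 / (28.0 − 15.1) = 121 / 12.9 = 9.380 d.
pupal: 129 / (28.0 − 15.9) = 129 / 12.1 = 10.661 d.
Sum = 28.521 ≈ 28.5 days.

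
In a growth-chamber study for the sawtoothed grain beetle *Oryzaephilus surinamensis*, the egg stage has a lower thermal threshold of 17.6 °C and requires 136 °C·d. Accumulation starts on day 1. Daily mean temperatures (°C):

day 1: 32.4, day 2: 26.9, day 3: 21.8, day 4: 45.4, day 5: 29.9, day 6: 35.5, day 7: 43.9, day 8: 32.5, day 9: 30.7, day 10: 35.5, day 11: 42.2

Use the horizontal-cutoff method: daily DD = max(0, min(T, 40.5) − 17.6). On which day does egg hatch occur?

day 10

Daily DD above 17.6 °C (capped at 22.9): 14.8, 9.3, 4.2, 22.9, 12.3, 17.9, 22.9, 14.9, 13.1, 17.9, 22.9.
Cumulative: 14.8, 24.1, 28.3, 51.2, 63.5, 81.4, 104.3, 119.2, 132.3, 150.2, 173.1.
The total first reaches 136 DD on day 10.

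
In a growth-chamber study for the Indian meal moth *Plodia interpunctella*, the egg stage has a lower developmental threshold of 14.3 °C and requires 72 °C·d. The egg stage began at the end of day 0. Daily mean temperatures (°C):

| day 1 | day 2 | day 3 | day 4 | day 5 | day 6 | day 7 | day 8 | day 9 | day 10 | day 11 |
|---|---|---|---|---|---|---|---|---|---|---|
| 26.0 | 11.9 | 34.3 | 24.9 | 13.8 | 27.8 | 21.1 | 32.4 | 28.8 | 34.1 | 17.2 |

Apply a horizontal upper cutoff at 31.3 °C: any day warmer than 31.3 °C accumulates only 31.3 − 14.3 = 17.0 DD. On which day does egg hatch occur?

day 8

Daily DD above 14.3 °C (capped at 17.0): 11.7, 0.0, 17.0, 10.6, 0.0, 13.5, 6.8, 17.0, 14.5, 17.0, 2.9.
Cumulative: 11.7, 11.7, 28.7, 39.3, 39.3, 52.8, 59.6, 76.6, 91.1, 108.1, 111.0.
The total first reaches 72 DD on day 8.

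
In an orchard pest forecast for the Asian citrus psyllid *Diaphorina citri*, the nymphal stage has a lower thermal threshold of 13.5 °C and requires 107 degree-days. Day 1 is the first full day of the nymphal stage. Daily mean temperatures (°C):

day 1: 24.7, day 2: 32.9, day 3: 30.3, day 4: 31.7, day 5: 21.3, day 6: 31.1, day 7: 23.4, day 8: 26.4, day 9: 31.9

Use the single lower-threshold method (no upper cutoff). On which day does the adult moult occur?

Daily DD above 13.5 °C: 11.2, 19.4, 16.8, 18.2, 7.8, 17.6, 9.9, 12.9, 18.4.
Cumulative: 11.2, 30.6, 47.4, 65.6, 73.4, 91.0, 100.9, 113.8, 132.2.
The total first reaches 107 DD on day 8.

day 8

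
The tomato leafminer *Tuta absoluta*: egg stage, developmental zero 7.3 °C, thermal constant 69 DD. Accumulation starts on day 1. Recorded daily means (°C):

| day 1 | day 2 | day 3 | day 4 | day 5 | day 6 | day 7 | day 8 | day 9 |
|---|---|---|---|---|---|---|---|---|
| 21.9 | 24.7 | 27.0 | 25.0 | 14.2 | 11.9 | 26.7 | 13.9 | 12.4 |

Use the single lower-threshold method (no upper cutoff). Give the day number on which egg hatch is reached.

day 4

Daily DD above 7.3 °C: 14.6, 17.4, 19.7, 17.7, 6.9, 4.6, 19.4, 6.6, 5.1.
Cumulative: 14.6, 32.0, 51.7, 69.4, 76.3, 80.9, 100.3, 106.9, 112.0.
The total first reaches 69 DD on day 4.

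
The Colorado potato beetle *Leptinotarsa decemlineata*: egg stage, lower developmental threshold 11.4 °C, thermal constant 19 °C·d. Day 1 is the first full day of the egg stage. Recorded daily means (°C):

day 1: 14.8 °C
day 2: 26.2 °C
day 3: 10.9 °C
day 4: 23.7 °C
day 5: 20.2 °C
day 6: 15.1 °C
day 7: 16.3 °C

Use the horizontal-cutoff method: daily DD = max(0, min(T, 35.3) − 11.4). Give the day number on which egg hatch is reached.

day 4

Daily DD above 11.4 °C (capped at 23.9): 3.4, 14.8, 0.0, 12.3, 8.8, 3.7, 4.9.
Cumulative: 3.4, 18.2, 18.2, 30.5, 39.3, 43.0, 47.9.
The total first reaches 19 DD on day 4.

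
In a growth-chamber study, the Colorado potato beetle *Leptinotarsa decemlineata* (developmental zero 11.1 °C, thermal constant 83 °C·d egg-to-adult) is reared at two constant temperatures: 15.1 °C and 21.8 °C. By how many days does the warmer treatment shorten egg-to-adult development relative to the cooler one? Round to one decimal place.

13.0 days

At 15.1 °C: 83 / (15.1 − 11.1) = 83 / 4.0 = 20.750 d.
At 21.8 °C: 83 / (21.8 − 11.1) = 83 / 10.7 = 7.757 d.
Difference = |20.750 − 7.757| = 12.993 ≈ 13.0 days.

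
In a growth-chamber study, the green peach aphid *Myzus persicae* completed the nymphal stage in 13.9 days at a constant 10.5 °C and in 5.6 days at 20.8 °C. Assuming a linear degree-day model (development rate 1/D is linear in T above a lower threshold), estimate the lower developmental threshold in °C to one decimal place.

Under the model K = D·(T − T_b), so D₁·(T₁ − T_b) = D₂·(T₂ − T_b).
13.9·(10.5 − T_b) = 5.6·(20.8 − T_b)
T_b = (13.9·10.5 − 5.6·20.8) / (13.9 − 5.6) = 29.47 / 8.3 = 3.551 °C ≈ 3.6 °C.

3.6 °C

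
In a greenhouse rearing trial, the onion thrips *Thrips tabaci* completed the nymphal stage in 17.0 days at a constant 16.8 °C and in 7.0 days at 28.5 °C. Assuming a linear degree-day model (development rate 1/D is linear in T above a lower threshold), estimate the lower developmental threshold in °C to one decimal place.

Under the model K = D·(T − T_b), so D₁·(T₁ − T_b) = D₂·(T₂ − T_b).
17.0·(16.8 − T_b) = 7.0·(28.5 − T_b)
T_b = (17.0·16.8 − 7.0·28.5) / (17.0 − 7.0) = 86.10 / 10.0 = 8.610 °C ≈ 8.6 °C.

8.6 °C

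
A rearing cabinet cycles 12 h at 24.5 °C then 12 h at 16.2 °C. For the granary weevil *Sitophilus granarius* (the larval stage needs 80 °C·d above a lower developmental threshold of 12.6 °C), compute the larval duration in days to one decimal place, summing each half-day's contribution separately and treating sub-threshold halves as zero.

Day half: max(0, 24.5 − 12.6) × 0.5 = 11.9 × 0.5 = 5.95 DD.
Night half: max(0, 16.2 − 12.6) × 0.5 = 3.6 × 0.5 = 1.80 DD.
Per 24 h: 7.75 DD/day.
Duration = 80 / 7.75 = 10.323 ≈ 10.3 days.

10.3 days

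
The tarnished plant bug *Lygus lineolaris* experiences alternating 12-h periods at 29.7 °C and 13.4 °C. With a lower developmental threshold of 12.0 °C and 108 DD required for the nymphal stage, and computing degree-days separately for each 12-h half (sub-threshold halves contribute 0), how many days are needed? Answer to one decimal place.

Day half: max(0, 29.7 − 12.0) × 0.5 = 17.7 × 0.5 = 8.85 DD.
Night half: max(0, 13.4 − 12.0) × 0.5 = 1.4 × 0.5 = 0.70 DD.
Per 24 h: 9.55 DD/day.
Duration = 108 / 9.55 = 11.309 ≈ 11.3 days.

11.3 days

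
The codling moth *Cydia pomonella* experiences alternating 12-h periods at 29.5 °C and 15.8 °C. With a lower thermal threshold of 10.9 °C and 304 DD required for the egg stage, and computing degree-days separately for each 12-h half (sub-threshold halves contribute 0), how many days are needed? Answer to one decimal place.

Day half: max(0, 29.5 − 10.9) × 0.5 = 18.6 × 0.5 = 9.30 DD.
Night half: max(0, 15.8 − 10.9) × 0.5 = 4.9 × 0.5 = 2.45 DD.
Per 24 h: 11.75 DD/day.
Duration = 304 / 11.75 = 25.872 ≈ 25.9 days.

25.9 days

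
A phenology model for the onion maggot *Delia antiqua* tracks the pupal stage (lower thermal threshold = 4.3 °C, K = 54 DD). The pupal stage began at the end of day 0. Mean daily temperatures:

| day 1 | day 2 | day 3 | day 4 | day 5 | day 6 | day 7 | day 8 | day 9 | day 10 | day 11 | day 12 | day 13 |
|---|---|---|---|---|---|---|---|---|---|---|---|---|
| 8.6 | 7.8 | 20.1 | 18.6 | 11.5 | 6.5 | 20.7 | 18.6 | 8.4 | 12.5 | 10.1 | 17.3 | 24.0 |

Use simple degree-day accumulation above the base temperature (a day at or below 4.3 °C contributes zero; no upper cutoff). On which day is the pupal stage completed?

Daily DD above 4.3 °C: 4.3, 3.5, 15.8, 14.3, 7.2, 2.2, 16.4, 14.3, 4.1, 8.2, 5.8, 13.0, 19.7.
Cumulative: 4.3, 7.8, 23.6, 37.9, 45.1, 47.3, 63.7, 78.0, 82.1, 90.3, 96.1, 109.1, 128.8.
The total first reaches 54 DD on day 7.

day 7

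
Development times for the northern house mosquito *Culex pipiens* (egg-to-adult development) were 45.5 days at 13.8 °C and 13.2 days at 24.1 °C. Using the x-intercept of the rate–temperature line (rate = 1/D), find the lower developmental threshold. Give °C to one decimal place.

9.6 °C

Under the model K = D·(T − T_b), so D₁·(T₁ − T_b) = D₂·(T₂ − T_b).
45.5·(13.8 − T_b) = 13.2·(24.1 − T_b)
T_b = (45.5·13.8 − 13.2·24.1) / (45.5 − 13.2) = 309.78 / 32.3 = 9.591 °C ≈ 9.6 °C.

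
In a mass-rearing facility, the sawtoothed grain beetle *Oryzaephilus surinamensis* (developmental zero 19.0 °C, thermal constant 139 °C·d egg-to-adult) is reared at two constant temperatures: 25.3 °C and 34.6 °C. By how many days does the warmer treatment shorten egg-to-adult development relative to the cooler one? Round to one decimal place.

13.2 days

At 25.3 °C: 139 / (25.3 − 19.0) = 139 / 6.3 = 22.063 d.
At 34.6 °C: 139 / (34.6 − 19.0) = 139 / 15.6 = 8.910 d.
Difference = |22.063 − 8.910| = 13.153 ≈ 13.2 days.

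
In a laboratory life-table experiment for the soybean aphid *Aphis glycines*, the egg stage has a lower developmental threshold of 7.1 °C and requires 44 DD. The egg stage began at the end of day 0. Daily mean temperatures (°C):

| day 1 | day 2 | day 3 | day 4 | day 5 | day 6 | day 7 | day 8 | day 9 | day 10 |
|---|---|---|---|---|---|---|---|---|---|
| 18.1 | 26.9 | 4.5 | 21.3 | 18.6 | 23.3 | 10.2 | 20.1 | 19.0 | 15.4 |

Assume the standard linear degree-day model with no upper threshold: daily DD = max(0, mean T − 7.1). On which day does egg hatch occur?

day 4

Daily DD above 7.1 °C: 11.0, 19.8, 0.0, 14.2, 11.5, 16.2, 3.1, 13.0, 11.9, 8.3.
Cumulative: 11.0, 30.8, 30.8, 45.0, 56.5, 72.7, 75.8, 88.8, 100.7, 109.0.
The total first reaches 44 DD on day 4.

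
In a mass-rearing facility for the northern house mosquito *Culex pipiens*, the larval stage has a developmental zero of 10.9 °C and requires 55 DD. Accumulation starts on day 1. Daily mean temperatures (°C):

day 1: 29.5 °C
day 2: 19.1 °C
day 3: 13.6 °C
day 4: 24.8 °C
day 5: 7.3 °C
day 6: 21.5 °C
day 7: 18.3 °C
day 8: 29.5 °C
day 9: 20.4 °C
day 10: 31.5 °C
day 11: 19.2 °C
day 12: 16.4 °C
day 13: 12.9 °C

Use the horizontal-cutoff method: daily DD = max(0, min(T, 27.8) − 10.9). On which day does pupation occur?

day 7

Daily DD above 10.9 °C (capped at 16.9): 16.9, 8.2, 2.7, 13.9, 0.0, 10.6, 7.4, 16.9, 9.5, 16.9, 8.3, 5.5, 2.0.
Cumulative: 16.9, 25.1, 27.8, 41.7, 41.7, 52.3, 59.7, 76.6, 86.1, 103.0, 111.3, 116.8, 118.8.
The total first reaches 55 DD on day 7.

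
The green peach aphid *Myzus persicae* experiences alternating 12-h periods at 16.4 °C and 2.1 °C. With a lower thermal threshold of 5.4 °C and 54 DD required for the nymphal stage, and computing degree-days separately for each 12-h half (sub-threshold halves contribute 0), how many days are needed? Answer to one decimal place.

Day half: max(0, 16.4 − 5.4) × 0.5 = 11.0 × 0.5 = 5.50 DD.
Night half: max(0, 2.1 − 5.4) × 0.5 = 0.0 × 0.5 = 0.00 DD.
Per 24 h: 5.50 DD/day.
Duration = 54 / 5.50 = 9.818 ≈ 9.8 days.

9.8 days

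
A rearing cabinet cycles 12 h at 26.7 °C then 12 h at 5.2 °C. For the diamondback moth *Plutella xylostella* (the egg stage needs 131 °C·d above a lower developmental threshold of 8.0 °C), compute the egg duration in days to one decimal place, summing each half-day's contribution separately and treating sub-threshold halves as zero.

Day half: max(0, 26.7 − 8.0) × 0.5 = 18.7 × 0.5 = 9.35 DD.
Night half: max(0, 5.2 − 8.0) × 0.5 = 0.0 × 0.5 = 0.00 DD.
Per 24 h: 9.35 DD/day.
Duration = 131 / 9.35 = 14.011 ≈ 14.0 days.

14.0 days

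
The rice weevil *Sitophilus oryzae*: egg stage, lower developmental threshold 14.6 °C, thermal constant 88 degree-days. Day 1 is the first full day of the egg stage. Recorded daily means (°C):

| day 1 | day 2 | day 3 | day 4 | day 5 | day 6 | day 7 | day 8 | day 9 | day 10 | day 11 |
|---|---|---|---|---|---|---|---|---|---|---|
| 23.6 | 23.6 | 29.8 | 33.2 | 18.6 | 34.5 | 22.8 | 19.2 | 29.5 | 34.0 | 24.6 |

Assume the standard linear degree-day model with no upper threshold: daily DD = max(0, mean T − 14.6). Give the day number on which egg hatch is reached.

Daily DD above 14.6 °C: 9.0, 9.0, 15.2, 18.6, 4.0, 19.9, 8.2, 4.6, 14.9, 19.4, 10.0.
Cumulative: 9.0, 18.0, 33.2, 51.8, 55.8, 75.7, 83.9, 88.5, 103.4, 122.8, 132.8.
The total first reaches 88 DD on day 8.

day 8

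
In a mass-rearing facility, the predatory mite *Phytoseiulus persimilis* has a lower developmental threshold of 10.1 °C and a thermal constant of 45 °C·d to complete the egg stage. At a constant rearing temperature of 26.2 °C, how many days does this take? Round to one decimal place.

Daily accumulation = 26.2 − 10.1 = 16.1 DD/day.
Duration = 45 / 16.1 = 2.795 ≈ 2.8 days.

2.8 days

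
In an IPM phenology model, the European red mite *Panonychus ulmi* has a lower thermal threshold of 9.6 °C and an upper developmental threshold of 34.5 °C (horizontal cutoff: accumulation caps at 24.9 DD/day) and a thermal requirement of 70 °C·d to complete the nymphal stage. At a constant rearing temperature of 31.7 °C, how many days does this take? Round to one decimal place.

3.2 days

Daily accumulation = 31.7 − 9.6 = 22.1 DD/day.
Duration = 70 / 22.1 = 3.167 ≈ 3.2 days.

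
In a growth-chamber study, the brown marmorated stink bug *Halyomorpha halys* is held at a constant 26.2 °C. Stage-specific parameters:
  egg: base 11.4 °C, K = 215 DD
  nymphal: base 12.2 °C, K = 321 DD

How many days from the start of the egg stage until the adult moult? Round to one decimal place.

37.5 days

egg: 215 / (26.2 − 11.4) = 215 / 14.8 = 14.527 d.
nymphal: 321 / (26.2 − 12.2) = 321 / 14.0 = 22.929 d.
Sum = 37.456 ≈ 37.5 days.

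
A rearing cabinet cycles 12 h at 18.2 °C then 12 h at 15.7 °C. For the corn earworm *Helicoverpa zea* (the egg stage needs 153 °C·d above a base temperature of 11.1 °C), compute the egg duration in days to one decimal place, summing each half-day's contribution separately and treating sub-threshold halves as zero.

26.2 days

Day half: max(0, 18.2 − 11.1) × 0.5 = 7.1 × 0.5 = 3.55 DD.
Night half: max(0, 15.7 − 11.1) × 0.5 = 4.6 × 0.5 = 2.30 DD.
Per 24 h: 5.85 DD/day.
Duration = 153 / 5.85 = 26.154 ≈ 26.2 days.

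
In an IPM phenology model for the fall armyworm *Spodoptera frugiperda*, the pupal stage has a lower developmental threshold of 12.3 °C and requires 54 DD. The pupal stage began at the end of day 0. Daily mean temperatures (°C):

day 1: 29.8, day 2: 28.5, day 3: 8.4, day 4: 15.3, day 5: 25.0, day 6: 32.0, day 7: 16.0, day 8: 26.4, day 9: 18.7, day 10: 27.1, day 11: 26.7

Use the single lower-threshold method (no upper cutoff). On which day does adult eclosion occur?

Daily DD above 12.3 °C: 17.5, 16.2, 0.0, 3.0, 12.7, 19.7, 3.7, 14.1, 6.4, 14.8, 14.4.
Cumulative: 17.5, 33.7, 33.7, 36.7, 49.4, 69.1, 72.8, 86.9, 93.3, 108.1, 122.5.
The total first reaches 54 DD on day 6.

day 6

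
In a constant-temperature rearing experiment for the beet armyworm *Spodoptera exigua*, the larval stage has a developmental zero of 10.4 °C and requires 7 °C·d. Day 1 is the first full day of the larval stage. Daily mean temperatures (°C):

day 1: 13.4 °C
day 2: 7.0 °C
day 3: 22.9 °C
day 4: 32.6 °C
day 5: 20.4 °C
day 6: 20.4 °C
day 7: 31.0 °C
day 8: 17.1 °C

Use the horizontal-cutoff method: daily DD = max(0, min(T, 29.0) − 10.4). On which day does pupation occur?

Daily DD above 10.4 °C (capped at 18.6): 3.0, 0.0, 12.5, 18.6, 10.0, 10.0, 18.6, 6.7.
Cumulative: 3.0, 3.0, 15.5, 34.1, 44.1, 54.1, 72.7, 79.4.
The total first reaches 7 DD on day 3.

day 3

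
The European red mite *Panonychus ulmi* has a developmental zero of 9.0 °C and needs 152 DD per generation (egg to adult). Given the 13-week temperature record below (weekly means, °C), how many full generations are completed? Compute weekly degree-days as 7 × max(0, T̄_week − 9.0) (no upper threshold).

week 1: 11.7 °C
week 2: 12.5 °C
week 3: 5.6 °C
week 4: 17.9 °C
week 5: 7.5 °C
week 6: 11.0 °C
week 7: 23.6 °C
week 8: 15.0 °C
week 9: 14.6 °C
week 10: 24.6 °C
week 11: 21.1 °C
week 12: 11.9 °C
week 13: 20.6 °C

3 generations

Weekly DD (7 × max(0, T̄ − 9.0)): 18.9, 24.5, 0.0, 62.3, 0.0, 14.0, 102.2, 42.0, 39.2, 109.2, 84.7, 20.3, 81.2.
Season total = 598.5 DD.
Complete generations = ⌊598.5 / 152⌋ = 3.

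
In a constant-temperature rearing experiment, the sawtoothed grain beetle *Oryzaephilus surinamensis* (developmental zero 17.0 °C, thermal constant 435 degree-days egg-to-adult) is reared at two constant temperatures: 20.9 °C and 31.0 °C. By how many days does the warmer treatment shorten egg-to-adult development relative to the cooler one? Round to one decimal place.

80.5 days

At 20.9 °C: 435 / (20.9 − 17.0) = 435 / 3.9 = 111.538 d.
At 31.0 °C: 435 / (31.0 − 17.0) = 435 / 14.0 = 31.071 d.
Difference = |111.538 − 31.071| = 80.467 ≈ 80.5 days.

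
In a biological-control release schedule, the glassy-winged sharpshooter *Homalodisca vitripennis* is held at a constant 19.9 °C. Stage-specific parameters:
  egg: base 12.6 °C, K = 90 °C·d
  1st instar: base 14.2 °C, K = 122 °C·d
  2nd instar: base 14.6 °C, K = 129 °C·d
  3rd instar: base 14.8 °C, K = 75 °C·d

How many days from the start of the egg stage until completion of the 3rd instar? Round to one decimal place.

72.8 days

egg: 90 / (19.9 − 12.6) = 90 / 7.3 = 12.329 d.
1st instar: 122 / (19.9 − 14.2) = 122 / 5.7 = 21.404 d.
2nd instar: 129 / (19.9 − 14.6) = 129 / 5.3 = 24.340 d.
3rd instar: 75 / (19.9 − 14.8) = 75 / 5.1 = 14.706 d.
Sum = 72.778 ≈ 72.8 days.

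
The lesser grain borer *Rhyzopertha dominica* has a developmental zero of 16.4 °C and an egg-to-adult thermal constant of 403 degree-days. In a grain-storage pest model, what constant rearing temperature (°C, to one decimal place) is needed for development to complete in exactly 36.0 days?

27.6 °C

Required daily accumulation = 403 / 36.0 = 11.194 DD/day.
T = T_base + 11.194 = 16.4 + 11.194 = 27.594 ≈ 27.6 °C.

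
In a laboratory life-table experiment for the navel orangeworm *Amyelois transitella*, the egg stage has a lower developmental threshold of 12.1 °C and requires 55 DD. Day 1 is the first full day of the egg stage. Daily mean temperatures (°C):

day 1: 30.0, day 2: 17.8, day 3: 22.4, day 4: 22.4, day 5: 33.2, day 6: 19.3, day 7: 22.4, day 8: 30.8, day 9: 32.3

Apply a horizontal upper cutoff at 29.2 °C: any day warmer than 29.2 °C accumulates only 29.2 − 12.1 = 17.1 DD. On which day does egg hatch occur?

Daily DD above 12.1 °C (capped at 17.1): 17.1, 5.7, 10.3, 10.3, 17.1, 7.2, 10.3, 17.1, 17.1.
Cumulative: 17.1, 22.8, 33.1, 43.4, 60.5, 67.7, 78.0, 95.1, 112.2.
The total first reaches 55 DD on day 5.

day 5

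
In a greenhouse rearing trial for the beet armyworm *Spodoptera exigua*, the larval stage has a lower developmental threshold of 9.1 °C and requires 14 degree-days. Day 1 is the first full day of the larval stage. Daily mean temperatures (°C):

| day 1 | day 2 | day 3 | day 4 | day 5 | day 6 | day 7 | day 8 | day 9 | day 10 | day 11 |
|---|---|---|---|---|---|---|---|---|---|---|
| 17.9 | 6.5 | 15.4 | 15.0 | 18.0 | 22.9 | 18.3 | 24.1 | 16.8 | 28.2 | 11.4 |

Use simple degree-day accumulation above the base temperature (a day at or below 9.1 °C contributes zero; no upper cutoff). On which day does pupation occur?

Daily DD above 9.1 °C: 8.8, 0.0, 6.3, 5.9, 8.9, 13.8, 9.2, 15.0, 7.7, 19.1, 2.3.
Cumulative: 8.8, 8.8, 15.1, 21.0, 29.9, 43.7, 52.9, 67.9, 75.6, 94.7, 97.0.
The total first reaches 14 DD on day 3.

day 3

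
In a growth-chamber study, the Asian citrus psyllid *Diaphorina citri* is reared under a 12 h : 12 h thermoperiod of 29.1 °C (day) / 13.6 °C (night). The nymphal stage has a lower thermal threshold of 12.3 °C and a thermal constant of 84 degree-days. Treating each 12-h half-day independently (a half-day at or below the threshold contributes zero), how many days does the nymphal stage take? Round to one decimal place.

9.3 days

Day half: max(0, 29.1 − 12.3) × 0.5 = 16.8 × 0.5 = 8.40 DD.
Night half: max(0, 13.6 − 12.3) × 0.5 = 1.3 × 0.5 = 0.65 DD.
Per 24 h: 9.05 DD/day.
Duration = 84 / 9.05 = 9.282 ≈ 9.3 days.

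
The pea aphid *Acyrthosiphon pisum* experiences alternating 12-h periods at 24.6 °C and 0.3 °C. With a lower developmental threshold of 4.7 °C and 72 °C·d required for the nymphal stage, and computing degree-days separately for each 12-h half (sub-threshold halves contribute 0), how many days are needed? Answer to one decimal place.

Day half: max(0, 24.6 − 4.7) × 0.5 = 19.9 × 0.5 = 9.95 DD.
Night half: max(0, 0.3 − 4.7) × 0.5 = 0.0 × 0.5 = 0.00 DD.
Per 24 h: 9.95 DD/day.
Duration = 72 / 9.95 = 7.236 ≈ 7.2 days.

7.2 days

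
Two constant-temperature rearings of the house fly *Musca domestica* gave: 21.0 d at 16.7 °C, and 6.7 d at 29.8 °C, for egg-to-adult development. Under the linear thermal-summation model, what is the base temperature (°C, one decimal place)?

10.6 °C

Linear rate model ⇒ the product D·(T − T_b) is constant across temperatures.
21.0·(16.7 − T_b) = 6.7·(29.8 − T_b)
T_b = (21.0·16.7 − 6.7·29.8) / (21.0 − 6.7) = 151.04 / 14.3 = 10.562 °C ≈ 10.6 °C.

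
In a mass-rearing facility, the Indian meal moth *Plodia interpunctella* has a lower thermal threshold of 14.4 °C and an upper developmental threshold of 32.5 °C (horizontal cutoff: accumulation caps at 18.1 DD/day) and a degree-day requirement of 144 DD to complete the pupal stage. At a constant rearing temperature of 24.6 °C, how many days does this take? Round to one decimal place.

Daily accumulation = 24.6 − 14.4 = 10.2 DD/day.
Duration = 144 / 10.2 = 14.118 ≈ 14.1 days.

14.1 days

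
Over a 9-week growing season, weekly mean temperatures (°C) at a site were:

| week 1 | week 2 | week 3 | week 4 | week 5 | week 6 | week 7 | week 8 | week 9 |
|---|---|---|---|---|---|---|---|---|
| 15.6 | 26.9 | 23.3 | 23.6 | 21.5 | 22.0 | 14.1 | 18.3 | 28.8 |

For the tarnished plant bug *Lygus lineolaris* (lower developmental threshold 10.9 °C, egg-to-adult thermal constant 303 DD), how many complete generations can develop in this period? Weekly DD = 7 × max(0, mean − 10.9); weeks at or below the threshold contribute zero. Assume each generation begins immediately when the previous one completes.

2 generations

Weekly DD (7 × max(0, T̄ − 10.9)): 32.9, 112.0, 86.8, 88.9, 74.2, 77.7, 22.4, 51.8, 125.3.
Season total = 672.0 DD.
Complete generations = ⌊672.0 / 303⌋ = 2.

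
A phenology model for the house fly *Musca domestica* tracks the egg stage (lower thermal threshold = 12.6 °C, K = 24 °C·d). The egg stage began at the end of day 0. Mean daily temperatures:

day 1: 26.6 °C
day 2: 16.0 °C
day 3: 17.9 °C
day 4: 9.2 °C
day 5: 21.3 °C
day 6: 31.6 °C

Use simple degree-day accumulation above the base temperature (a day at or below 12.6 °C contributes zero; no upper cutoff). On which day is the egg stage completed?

Daily DD above 12.6 °C: 14.0, 3.4, 5.3, 0.0, 8.7, 19.0.
Cumulative: 14.0, 17.4, 22.7, 22.7, 31.4, 50.4.
The total first reaches 24 DD on day 5.

day 5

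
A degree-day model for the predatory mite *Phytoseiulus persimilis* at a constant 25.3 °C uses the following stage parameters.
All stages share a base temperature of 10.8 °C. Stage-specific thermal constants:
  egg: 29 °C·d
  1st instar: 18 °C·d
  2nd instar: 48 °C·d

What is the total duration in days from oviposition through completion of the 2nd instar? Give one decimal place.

6.6 days

Daily accumulation at 25.3 °C = 25.3 − 10.8 = 14.5 DD/day.
Total K = 29 + 18 + 48 = 95 DD.
Total duration = 95 / 14.5 = 6.552 ≈ 6.6 days.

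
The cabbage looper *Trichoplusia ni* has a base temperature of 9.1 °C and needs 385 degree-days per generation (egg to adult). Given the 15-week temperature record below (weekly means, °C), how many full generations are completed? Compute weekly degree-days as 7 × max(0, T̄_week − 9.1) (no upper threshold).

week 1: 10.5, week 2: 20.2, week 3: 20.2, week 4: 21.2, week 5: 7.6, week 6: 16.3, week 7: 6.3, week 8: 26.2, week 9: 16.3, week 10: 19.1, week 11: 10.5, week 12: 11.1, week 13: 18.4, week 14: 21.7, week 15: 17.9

Weekly DD (7 × max(0, T̄ − 9.1)): 9.8, 77.7, 77.7, 84.7, 0.0, 50.4, 0.0, 119.7, 50.4, 70.0, 9.8, 14.0, 65.1, 88.2, 61.6.
Season total = 779.1 DD.
Complete generations = ⌊779.1 / 385⌋ = 2.

2 generations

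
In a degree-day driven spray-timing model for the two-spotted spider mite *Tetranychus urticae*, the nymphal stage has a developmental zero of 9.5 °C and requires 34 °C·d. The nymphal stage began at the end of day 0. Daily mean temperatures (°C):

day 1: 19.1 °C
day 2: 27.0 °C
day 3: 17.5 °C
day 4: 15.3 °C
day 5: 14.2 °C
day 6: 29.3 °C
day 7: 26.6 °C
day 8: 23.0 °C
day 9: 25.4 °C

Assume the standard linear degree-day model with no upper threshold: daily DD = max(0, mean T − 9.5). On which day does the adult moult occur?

Daily DD above 9.5 °C: 9.6, 17.5, 8.0, 5.8, 4.7, 19.8, 17.1, 13.5, 15.9.
Cumulative: 9.6, 27.1, 35.1, 40.9, 45.6, 65.4, 82.5, 96.0, 111.9.
The total first reaches 34 DD on day 3.

day 3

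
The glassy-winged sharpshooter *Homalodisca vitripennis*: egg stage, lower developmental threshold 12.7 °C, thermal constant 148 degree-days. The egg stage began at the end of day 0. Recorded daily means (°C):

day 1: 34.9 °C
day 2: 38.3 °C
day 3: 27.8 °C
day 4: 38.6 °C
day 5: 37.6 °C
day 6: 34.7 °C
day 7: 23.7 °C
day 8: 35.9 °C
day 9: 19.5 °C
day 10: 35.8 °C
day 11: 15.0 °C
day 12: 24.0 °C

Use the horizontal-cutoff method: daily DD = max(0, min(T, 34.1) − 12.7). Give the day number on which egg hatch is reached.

day 8

Daily DD above 12.7 °C (capped at 21.4): 21.4, 21.4, 15.1, 21.4, 21.4, 21.4, 11.0, 21.4, 6.8, 21.4, 2.3, 11.3.
Cumulative: 21.4, 42.8, 57.9, 79.3, 100.7, 122.1, 133.1, 154.5, 161.3, 182.7, 185.0, 196.3.
The total first reaches 148 DD on day 8.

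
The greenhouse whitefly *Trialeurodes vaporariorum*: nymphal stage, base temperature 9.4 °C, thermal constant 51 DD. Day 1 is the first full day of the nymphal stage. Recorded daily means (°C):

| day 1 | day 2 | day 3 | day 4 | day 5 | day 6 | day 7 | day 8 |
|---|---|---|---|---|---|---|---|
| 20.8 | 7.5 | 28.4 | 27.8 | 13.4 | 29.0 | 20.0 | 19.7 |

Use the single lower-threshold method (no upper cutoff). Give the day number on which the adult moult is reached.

day 5

Daily DD above 9.4 °C: 11.4, 0.0, 19.0, 18.4, 4.0, 19.6, 10.6, 10.3.
Cumulative: 11.4, 11.4, 30.4, 48.8, 52.8, 72.4, 83.0, 93.3.
The total first reaches 51 DD on day 5.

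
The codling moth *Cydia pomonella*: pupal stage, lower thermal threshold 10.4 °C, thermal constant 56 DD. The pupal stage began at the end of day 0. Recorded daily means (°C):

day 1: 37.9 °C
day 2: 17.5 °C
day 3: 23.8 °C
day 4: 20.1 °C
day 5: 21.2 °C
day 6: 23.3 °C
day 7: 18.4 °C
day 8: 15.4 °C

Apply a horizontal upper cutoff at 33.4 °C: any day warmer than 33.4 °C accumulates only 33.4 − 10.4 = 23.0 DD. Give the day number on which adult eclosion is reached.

Daily DD above 10.4 °C (capped at 23.0): 23.0, 7.1, 13.4, 9.7, 10.8, 12.9, 8.0, 5.0.
Cumulative: 23.0, 30.1, 43.5, 53.2, 64.0, 76.9, 84.9, 89.9.
The total first reaches 56 DD on day 5.

day 5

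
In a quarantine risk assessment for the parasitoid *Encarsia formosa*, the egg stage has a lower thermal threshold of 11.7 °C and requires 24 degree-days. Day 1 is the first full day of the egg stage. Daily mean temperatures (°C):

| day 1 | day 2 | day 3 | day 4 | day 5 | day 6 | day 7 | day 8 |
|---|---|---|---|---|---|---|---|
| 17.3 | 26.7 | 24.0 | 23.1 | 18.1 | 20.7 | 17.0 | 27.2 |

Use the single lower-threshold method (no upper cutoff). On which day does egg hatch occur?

Daily DD above 11.7 °C: 5.6, 15.0, 12.3, 11.4, 6.4, 9.0, 5.3, 15.5.
Cumulative: 5.6, 20.6, 32.9, 44.3, 50.7, 59.7, 65.0, 80.5.
The total first reaches 24 DD on day 3.

day 3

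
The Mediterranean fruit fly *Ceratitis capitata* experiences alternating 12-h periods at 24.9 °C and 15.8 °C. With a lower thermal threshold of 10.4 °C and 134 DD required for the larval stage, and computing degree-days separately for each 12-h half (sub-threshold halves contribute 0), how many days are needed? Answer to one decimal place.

13.5 days

Day half: max(0, 24.9 − 10.4) × 0.5 = 14.5 × 0.5 = 7.25 DD.
Night half: max(0, 15.8 − 10.4) × 0.5 = 5.4 × 0.5 = 2.70 DD.
Per 24 h: 9.95 DD/day.
Duration = 134 / 9.95 = 13.467 ≈ 13.5 days.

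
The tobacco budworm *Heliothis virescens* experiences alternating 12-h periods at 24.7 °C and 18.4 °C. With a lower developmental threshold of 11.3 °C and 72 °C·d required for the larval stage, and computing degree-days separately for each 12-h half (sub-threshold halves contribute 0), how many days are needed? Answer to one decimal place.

7.0 days

Day half: max(0, 24.7 − 11.3) × 0.5 = 13.4 × 0.5 = 6.70 DD.
Night half: max(0, 18.4 − 11.3) × 0.5 = 7.1 × 0.5 = 3.55 DD.
Per 24 h: 10.25 DD/day.
Duration = 72 / 10.25 = 7.024 ≈ 7.0 days.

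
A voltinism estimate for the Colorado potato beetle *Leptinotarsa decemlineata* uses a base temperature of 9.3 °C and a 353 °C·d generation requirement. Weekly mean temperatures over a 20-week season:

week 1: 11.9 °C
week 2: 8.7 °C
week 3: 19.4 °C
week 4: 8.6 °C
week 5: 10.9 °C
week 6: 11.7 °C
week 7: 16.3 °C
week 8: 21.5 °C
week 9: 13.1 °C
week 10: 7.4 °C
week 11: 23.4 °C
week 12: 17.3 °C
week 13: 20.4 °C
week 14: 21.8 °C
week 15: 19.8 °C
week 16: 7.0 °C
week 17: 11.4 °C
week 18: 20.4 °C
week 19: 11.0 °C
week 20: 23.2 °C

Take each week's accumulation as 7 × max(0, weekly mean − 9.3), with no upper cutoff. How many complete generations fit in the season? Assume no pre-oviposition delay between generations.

Weekly DD (7 × max(0, T̄ − 9.3)): 18.2, 0.0, 70.7, 0.0, 11.2, 16.8, 49.0, 85.4, 26.6, 0.0, 98.7, 56.0, 77.7, 87.5, 73.5, 0.0, 14.7, 77.7, 11.9, 97.3.
Season total = 872.9 DD.
Complete generations = ⌊872.9 / 353⌋ = 2.

2 generations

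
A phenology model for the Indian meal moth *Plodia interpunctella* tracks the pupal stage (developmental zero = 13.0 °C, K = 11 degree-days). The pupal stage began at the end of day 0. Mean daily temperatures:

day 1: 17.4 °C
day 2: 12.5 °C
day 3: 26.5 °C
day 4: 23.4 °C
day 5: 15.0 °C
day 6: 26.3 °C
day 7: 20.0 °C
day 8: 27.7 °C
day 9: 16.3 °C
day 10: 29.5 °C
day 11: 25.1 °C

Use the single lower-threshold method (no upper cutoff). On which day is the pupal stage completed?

Daily DD above 13.0 °C: 4.4, 0.0, 13.5, 10.4, 2.0, 13.3, 7.0, 14.7, 3.3, 16.5, 12.1.
Cumulative: 4.4, 4.4, 17.9, 28.3, 30.3, 43.6, 50.6, 65.3, 68.6, 85.1, 97.2.
The total first reaches 11 DD on day 3.

day 3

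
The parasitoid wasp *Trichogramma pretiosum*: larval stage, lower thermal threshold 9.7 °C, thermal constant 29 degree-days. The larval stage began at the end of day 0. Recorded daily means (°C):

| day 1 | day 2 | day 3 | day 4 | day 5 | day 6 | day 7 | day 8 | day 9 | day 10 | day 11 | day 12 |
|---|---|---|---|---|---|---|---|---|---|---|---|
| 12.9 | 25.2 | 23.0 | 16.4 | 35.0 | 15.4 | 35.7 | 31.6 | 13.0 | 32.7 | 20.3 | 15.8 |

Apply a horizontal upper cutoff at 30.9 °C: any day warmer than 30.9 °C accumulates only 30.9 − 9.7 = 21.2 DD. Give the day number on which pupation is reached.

day 3

Daily DD above 9.7 °C (capped at 21.2): 3.2, 15.5, 13.3, 6.7, 21.2, 5.7, 21.2, 21.2, 3.3, 21.2, 10.6, 6.1.
Cumulative: 3.2, 18.7, 32.0, 38.7, 59.9, 65.6, 86.8, 108.0, 111.3, 132.5, 143.1, 149.2.
The total first reaches 29 DD on day 3.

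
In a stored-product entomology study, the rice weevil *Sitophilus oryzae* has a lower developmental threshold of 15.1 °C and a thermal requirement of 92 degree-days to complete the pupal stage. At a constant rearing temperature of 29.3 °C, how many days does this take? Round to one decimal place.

Daily accumulation = 29.3 − 15.1 = 14.2 DD/day.
Duration = 92 / 14.2 = 6.479 ≈ 6.5 days.

6.5 days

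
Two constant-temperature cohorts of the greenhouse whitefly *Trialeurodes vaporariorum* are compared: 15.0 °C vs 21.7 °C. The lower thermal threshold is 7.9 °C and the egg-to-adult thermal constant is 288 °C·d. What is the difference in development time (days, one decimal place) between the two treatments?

19.7 days

At 15.0 °C: 288 / (15.0 − 7.9) = 288 / 7.1 = 40.563 d.
At 21.7 °C: 288 / (21.7 − 7.9) = 288 / 13.8 = 20.870 d.
Difference = |40.563 − 20.870| = 19.694 ≈ 19.7 days.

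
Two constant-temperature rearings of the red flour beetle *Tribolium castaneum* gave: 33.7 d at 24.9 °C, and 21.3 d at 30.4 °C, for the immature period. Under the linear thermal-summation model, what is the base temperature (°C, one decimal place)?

15.5 °C

Under the model K = D·(T − T_b), so D₁·(T₁ − T_b) = D₂·(T₂ − T_b).
33.7·(24.9 − T_b) = 21.3·(30.4 − T_b)
T_b = (33.7·24.9 − 21.3·30.4) / (33.7 − 21.3) = 191.61 / 12.4 = 15.452 °C ≈ 15.5 °C.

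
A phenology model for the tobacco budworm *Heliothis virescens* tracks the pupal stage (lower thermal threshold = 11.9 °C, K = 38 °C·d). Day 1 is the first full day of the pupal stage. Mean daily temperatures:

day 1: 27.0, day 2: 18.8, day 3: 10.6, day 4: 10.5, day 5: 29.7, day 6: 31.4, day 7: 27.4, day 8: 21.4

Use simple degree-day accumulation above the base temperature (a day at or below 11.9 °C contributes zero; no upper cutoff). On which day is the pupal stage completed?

Daily DD above 11.9 °C: 15.1, 6.9, 0.0, 0.0, 17.8, 19.5, 15.5, 9.5.
Cumulative: 15.1, 22.0, 22.0, 22.0, 39.8, 59.3, 74.8, 84.3.
The total first reaches 38 DD on day 5.

day 5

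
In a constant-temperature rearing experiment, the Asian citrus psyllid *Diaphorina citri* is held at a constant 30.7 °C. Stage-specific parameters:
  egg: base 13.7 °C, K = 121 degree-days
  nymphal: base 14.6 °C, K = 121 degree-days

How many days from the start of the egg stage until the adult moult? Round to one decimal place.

egg: 121 / (30.7 − 13.7) = 121 / 17.0 = 7.118 d.
nymphal: 121 / (30.7 − 14.6) = 121 / 16.1 = 7.516 d.
Sum = 14.633 ≈ 14.6 days.

14.6 days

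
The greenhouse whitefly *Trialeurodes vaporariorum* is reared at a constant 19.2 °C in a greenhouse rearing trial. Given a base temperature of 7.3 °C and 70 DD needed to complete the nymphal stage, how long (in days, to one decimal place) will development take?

5.9 days

Daily accumulation = 19.2 − 7.3 = 11.9 DD/day.
Duration = 70 / 11.9 = 5.882 ≈ 5.9 days.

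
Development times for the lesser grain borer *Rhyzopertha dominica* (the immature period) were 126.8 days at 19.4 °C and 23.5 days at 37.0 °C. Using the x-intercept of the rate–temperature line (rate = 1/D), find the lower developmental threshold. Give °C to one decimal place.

Under the model K = D·(T − T_b), so D₁·(T₁ − T_b) = D₂·(T₂ − T_b).
126.8·(19.4 − T_b) = 23.5·(37.0 − T_b)
T_b = (126.8·19.4 − 23.5·37.0) / (126.8 − 23.5) = 1590.42 / 103.3 = 15.396 °C ≈ 15.4 °C.

15.4 °C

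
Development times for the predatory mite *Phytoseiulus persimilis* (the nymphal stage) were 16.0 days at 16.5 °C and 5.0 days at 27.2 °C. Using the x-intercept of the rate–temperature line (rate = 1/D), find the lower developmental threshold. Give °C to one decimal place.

Under the model K = D·(T − T_b), so D₁·(T₁ − T_b) = D₂·(T₂ − T_b).
16.0·(16.5 − T_b) = 5.0·(27.2 − T_b)
T_b = (16.0·16.5 − 5.0·27.2) / (16.0 − 5.0) = 128.00 / 11.0 = 11.636 °C ≈ 11.6 °C.

11.6 °C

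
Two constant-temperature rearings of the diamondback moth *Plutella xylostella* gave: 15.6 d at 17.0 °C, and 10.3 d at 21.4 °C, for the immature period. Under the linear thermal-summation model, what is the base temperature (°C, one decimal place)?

8.4 °C

Under the model K = D·(T − T_b), so D₁·(T₁ − T_b) = D₂·(T₂ − T_b).
15.6·(17.0 − T_b) = 10.3·(21.4 − T_b)
T_b = (15.6·17.0 − 10.3·21.4) / (15.6 − 10.3) = 44.78 / 5.3 = 8.449 °C ≈ 8.4 °C.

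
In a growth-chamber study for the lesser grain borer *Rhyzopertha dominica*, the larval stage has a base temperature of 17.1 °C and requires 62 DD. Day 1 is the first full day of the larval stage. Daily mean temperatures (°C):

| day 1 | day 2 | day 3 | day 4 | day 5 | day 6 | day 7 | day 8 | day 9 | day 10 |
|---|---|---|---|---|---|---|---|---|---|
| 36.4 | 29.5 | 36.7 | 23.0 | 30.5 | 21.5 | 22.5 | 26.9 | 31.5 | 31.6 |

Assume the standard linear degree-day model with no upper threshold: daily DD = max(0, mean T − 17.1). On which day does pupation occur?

Daily DD above 17.1 °C: 19.3, 12.4, 19.6, 5.9, 13.4, 4.4, 5.4, 9.8, 14.4, 14.5.
Cumulative: 19.3, 31.7, 51.3, 57.2, 70.6, 75.0, 80.4, 90.2, 104.6, 119.1.
The total first reaches 62 DD on day 5.

day 5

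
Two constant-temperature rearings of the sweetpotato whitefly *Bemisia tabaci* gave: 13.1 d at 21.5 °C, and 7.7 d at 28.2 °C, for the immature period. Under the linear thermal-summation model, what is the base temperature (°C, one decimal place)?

11.9 °C

Linear rate model ⇒ the product D·(T − T_b) is constant across temperatures.
13.1·(21.5 − T_b) = 7.7·(28.2 − T_b)
T_b = (13.1·21.5 − 7.7·28.2) / (13.1 − 7.7) = 64.51 / 5.4 = 11.946 °C ≈ 11.9 °C.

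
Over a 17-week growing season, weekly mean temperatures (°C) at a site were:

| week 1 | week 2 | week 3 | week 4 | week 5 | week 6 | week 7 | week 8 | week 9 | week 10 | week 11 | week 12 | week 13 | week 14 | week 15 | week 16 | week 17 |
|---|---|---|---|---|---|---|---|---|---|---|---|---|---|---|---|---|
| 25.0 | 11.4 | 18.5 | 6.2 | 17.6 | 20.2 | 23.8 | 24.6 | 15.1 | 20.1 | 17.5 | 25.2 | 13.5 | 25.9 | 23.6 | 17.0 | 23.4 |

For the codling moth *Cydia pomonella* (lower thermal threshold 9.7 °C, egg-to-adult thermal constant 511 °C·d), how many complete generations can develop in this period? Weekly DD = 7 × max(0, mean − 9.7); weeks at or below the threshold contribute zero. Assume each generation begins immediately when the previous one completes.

2 generations

Weekly DD (7 × max(0, T̄ − 9.7)): 107.1, 11.9, 61.6, 0.0, 55.3, 73.5, 98.7, 104.3, 37.8, 72.8, 54.6, 108.5, 26.6, 113.4, 97.3, 51.1, 95.9.
Season total = 1170.4 DD.
Complete generations = ⌊1170.4 / 511⌋ = 2.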